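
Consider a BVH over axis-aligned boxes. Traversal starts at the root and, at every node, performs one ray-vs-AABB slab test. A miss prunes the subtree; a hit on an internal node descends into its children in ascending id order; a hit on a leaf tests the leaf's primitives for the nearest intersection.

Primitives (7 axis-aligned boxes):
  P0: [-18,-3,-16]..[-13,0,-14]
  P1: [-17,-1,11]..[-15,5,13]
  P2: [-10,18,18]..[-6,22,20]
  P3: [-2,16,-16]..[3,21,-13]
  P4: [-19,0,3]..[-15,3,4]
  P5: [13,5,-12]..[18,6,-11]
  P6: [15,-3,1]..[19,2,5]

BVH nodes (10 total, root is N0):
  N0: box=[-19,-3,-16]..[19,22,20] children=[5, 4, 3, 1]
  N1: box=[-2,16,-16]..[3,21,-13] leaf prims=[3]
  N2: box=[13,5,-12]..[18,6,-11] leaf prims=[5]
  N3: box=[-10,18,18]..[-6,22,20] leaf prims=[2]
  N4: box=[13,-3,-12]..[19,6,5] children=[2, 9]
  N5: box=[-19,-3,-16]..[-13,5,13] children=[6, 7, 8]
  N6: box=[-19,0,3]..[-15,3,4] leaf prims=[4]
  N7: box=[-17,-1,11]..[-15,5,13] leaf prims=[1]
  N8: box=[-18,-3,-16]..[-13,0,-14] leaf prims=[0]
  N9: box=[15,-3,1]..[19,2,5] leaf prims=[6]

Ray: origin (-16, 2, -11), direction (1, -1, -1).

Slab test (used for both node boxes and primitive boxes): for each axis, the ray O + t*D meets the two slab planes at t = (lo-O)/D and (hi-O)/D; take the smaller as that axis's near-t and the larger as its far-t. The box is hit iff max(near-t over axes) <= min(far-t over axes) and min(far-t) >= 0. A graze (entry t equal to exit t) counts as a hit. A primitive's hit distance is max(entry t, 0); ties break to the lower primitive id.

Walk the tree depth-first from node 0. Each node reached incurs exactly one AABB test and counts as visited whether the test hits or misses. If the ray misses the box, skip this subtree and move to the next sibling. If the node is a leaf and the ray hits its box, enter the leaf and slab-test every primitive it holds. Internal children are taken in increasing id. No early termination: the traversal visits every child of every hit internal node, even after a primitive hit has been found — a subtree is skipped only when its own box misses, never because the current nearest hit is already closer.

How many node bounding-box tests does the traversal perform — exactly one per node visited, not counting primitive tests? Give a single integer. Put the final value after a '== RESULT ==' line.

Trace the traversal:
N0 x:[-3,35] y:[-20,5] z:[-31,5] -> hit [-3,5], descend [1, 3, 4, 5]
  N1 x:[14,19] y:[-19,-14] z:[2,5] -> miss, prune
  N3 x:[6,10] y:[-20,-16] z:[-31,-29] -> miss, prune
  N4 x:[29,35] y:[-4,5] z:[-16,1] -> miss, prune
  N5 x:[-3,3] y:[-3,5] z:[-24,5] -> hit [-3,3], descend [6, 7, 8]
    N6 x:[-3,1] y:[-1,2] z:[-15,-14] -> miss, prune
    N7 x:[-1,1] y:[-3,3] z:[-24,-22] -> miss, prune
    N8 x:[-2,3] y:[2,5] z:[3,5] -> hit [3,3] leaf, test {P0@t=3}

order=[0, 1, 3, 4, 5, 6, 7, 8]  |boxes|=8  |leaves|=1  hit=P0

== RESULT ==
8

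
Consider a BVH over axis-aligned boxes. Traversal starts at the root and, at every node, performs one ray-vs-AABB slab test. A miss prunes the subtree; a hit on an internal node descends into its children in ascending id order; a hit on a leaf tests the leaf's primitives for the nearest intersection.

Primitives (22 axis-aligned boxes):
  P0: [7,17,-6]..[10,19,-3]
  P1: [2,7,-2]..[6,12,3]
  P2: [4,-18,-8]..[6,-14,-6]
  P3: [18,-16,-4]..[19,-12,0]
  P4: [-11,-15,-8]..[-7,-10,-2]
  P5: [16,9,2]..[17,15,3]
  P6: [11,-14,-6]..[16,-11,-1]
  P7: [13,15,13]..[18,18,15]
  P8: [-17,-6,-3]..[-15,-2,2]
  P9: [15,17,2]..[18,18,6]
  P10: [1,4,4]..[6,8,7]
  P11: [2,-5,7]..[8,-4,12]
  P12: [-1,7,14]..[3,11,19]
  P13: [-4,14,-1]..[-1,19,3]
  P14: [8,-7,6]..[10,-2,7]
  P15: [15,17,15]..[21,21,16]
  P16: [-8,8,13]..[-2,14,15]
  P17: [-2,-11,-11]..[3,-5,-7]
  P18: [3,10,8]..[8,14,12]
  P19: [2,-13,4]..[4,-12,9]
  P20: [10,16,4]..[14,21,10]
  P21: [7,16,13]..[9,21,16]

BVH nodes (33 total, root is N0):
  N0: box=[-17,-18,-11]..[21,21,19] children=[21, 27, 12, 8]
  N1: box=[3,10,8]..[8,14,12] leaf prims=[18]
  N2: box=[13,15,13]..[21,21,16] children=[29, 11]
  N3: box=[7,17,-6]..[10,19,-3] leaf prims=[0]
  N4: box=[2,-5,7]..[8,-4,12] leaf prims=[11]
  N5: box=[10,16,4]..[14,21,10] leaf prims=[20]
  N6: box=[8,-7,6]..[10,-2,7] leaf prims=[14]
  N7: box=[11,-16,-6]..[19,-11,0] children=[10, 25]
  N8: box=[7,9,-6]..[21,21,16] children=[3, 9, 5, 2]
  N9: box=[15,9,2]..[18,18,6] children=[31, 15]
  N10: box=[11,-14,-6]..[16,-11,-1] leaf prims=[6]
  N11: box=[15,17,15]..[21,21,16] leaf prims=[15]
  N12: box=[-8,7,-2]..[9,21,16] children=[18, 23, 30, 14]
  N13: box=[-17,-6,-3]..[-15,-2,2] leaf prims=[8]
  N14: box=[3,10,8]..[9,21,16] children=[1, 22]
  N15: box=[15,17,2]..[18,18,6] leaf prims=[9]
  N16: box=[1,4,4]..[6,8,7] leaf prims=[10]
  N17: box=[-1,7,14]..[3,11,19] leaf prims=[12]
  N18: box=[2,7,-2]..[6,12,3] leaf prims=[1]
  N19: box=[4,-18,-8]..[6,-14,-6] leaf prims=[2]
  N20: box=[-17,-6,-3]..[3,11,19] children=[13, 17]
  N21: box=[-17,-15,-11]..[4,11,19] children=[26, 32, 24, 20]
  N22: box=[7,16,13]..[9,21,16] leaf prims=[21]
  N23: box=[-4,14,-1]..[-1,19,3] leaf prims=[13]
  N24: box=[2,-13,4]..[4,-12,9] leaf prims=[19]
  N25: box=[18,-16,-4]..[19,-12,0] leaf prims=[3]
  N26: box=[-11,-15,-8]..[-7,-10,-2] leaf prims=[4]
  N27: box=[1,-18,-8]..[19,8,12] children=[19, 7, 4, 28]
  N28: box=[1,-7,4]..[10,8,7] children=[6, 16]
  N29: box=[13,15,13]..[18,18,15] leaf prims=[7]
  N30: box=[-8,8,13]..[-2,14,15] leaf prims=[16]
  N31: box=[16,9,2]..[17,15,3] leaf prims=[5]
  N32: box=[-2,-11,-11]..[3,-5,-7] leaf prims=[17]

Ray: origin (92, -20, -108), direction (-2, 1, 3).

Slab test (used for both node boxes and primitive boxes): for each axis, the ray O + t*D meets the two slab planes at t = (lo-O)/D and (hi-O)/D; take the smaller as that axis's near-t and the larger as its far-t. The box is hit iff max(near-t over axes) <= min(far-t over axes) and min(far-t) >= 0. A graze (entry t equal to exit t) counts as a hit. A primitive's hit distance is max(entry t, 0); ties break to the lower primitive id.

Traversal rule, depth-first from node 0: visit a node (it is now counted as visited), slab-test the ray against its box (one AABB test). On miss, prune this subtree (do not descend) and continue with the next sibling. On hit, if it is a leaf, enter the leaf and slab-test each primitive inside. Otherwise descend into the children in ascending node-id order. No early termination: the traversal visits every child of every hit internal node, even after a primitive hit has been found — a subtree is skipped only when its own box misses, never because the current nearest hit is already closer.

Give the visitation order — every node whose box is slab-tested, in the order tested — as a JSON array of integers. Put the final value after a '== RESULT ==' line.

Traverse from the root:
N0 x:[71/2,109/2] y:[2,41] z:[97/3,127/3] -> hit [71/2,41], descend [8, 12, 21, 27]
  N8 x:[71/2,85/2] y:[29,41] z:[34,124/3] -> hit [71/2,41], descend [2, 3, 5, 9]
    N2 x:[71/2,79/2] y:[35,41] z:[121/3,124/3] -> miss, prune
    N3 x:[41,85/2] y:[37,39] z:[34,35] -> miss, prune
    N5 x:[39,41] y:[36,41] z:[112/3,118/3] -> hit [39,118/3] leaf, test {P20@t=39}
    N9 x:[37,77/2] y:[29,38] z:[110/3,38] -> hit [37,38], descend [15, 31]
      N15 x:[37,77/2] y:[37,38] z:[110/3,38] -> hit [37,38] leaf, test {P9@t=37}
      N31 x:[75/2,38] y:[29,35] z:[110/3,37] -> miss, prune
  N12 x:[83/2,50] y:[27,41] z:[106/3,124/3] -> miss, prune
  N21 x:[44,109/2] y:[5,31] z:[97/3,127/3] -> miss, prune
  N27 x:[73/2,91/2] y:[2,28] z:[100/3,40] -> miss, prune

11 AABB tests over nodes [0, 8, 2, 3, 5, 9, 15, 31, 12, 21, 27]; 2 leaves entered; closest P9.

== RESULT ==
[0, 8, 2, 3, 5, 9, 15, 31, 12, 21, 27]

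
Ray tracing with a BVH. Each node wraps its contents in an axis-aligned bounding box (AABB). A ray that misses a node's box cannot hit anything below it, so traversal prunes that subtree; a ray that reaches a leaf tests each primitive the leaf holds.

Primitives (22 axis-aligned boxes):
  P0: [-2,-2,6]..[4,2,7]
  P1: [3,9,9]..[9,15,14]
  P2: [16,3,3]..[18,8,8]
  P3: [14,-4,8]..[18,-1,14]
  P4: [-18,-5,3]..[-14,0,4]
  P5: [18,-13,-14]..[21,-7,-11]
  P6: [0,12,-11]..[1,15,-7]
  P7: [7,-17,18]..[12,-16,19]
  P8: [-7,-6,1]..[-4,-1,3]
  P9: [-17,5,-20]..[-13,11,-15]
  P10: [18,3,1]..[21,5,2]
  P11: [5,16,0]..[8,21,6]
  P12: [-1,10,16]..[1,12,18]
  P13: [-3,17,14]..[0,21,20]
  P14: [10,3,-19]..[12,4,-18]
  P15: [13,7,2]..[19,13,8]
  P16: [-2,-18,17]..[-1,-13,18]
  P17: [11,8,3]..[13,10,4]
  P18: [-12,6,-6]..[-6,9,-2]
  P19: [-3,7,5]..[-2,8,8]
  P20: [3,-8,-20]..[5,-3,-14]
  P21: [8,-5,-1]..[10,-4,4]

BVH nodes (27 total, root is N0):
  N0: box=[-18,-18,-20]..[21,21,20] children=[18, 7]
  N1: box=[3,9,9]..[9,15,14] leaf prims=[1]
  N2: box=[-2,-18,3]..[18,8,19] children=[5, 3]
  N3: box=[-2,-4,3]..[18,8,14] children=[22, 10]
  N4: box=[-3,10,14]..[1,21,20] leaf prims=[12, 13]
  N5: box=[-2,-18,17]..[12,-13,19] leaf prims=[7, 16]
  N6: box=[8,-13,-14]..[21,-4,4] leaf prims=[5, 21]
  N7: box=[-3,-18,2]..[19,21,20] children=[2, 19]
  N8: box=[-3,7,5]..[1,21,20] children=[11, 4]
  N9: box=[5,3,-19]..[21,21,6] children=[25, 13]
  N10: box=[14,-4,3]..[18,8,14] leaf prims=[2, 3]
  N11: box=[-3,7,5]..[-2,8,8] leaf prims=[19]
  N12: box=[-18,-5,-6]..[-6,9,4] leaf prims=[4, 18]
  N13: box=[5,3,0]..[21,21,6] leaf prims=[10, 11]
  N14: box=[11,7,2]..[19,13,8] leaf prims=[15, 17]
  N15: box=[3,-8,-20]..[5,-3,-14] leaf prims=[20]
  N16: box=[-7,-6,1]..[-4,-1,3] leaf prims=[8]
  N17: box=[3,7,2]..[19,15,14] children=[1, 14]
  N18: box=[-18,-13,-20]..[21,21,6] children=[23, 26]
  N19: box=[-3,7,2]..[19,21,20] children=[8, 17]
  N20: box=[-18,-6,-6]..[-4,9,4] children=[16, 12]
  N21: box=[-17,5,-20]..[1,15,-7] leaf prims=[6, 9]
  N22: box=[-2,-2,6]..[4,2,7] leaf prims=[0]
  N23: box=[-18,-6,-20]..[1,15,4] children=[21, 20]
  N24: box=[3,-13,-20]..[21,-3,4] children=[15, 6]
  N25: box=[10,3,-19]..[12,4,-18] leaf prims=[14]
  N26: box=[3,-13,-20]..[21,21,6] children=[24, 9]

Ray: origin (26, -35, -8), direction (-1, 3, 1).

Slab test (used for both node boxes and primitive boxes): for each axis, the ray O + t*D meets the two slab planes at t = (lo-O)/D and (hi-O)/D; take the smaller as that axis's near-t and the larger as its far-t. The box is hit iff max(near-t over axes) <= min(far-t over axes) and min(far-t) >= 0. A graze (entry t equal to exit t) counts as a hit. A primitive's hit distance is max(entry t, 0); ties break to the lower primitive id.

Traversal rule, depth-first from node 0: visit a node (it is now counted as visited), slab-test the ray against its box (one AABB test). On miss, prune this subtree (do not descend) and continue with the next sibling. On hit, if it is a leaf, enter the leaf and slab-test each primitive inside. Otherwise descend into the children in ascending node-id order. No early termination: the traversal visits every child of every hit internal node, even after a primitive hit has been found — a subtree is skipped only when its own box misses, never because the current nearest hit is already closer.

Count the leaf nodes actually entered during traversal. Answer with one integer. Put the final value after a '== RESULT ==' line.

Trace the traversal:
N0 x:[5,44] y:[17/3,56/3] z:[-12,28] -> hit [17/3,56/3], descend [7, 18]
  N7 x:[7,29] y:[17/3,56/3] z:[10,28] -> hit [10,56/3], descend [2, 19]
    N2 x:[8,28] y:[17/3,43/3] z:[11,27] -> hit [11,43/3], descend [3, 5]
      N3 x:[8,28] y:[31/3,43/3] z:[11,22] -> hit [11,43/3], descend [10, 22]
        N10 x:[8,12] y:[31/3,43/3] z:[11,22] -> hit [11,12] leaf, test {P2(miss), P3(miss)}
        N22 x:[22,28] y:[11,37/3] z:[14,15] -> miss, prune
      N5 x:[14,28] y:[17/3,22/3] z:[25,27] -> miss, prune
    N19 x:[7,29] y:[14,56/3] z:[10,28] -> hit [14,56/3], descend [8, 17]
      N8 x:[25,29] y:[14,56/3] z:[13,28] -> miss, prune
      N17 x:[7,23] y:[14,50/3] z:[10,22] -> hit [14,50/3], descend [1, 14]
        N1 x:[17,23] y:[44/3,50/3] z:[17,22] -> miss, prune
        N14 x:[7,15] y:[14,16] z:[10,16] -> hit [14,15] leaf, test {P15(miss), P17(miss)}
  N18 x:[5,44] y:[22/3,56/3] z:[-12,14] -> hit [22/3,14], descend [23, 26]
    N23 x:[25,44] y:[29/3,50/3] z:[-12,12] -> miss, prune
    N26 x:[5,23] y:[22/3,56/3] z:[-12,14] -> hit [22/3,14], descend [9, 24]
      N9 x:[5,21] y:[38/3,56/3] z:[-11,14] -> hit [38/3,14], descend [13, 25]
        N13 x:[5,21] y:[38/3,56/3] z:[8,14] -> hit [38/3,14] leaf, test {P10(miss), P11(miss)}
        N25 x:[14,16] y:[38/3,13] z:[-11,-10] -> miss, prune
      N24 x:[5,23] y:[22/3,32/3] z:[-12,12] -> hit [22/3,32/3], descend [6, 15]
        N6 x:[5,18] y:[22/3,31/3] z:[-6,12] -> hit [22/3,31/3] leaf, test {P5(miss), P21(miss)}
        N15 x:[21,23] y:[9,32/3] z:[-12,-6] -> miss, prune

Summary -> nodes [0, 7, 2, 3, 10, 22, 5, 19, 8, 17, 1, 14, 18, 23, 26, 9, 13, 25, 24, 6, 15]; box-tests=21; leaf-entries=4; first=miss

== RESULT ==
4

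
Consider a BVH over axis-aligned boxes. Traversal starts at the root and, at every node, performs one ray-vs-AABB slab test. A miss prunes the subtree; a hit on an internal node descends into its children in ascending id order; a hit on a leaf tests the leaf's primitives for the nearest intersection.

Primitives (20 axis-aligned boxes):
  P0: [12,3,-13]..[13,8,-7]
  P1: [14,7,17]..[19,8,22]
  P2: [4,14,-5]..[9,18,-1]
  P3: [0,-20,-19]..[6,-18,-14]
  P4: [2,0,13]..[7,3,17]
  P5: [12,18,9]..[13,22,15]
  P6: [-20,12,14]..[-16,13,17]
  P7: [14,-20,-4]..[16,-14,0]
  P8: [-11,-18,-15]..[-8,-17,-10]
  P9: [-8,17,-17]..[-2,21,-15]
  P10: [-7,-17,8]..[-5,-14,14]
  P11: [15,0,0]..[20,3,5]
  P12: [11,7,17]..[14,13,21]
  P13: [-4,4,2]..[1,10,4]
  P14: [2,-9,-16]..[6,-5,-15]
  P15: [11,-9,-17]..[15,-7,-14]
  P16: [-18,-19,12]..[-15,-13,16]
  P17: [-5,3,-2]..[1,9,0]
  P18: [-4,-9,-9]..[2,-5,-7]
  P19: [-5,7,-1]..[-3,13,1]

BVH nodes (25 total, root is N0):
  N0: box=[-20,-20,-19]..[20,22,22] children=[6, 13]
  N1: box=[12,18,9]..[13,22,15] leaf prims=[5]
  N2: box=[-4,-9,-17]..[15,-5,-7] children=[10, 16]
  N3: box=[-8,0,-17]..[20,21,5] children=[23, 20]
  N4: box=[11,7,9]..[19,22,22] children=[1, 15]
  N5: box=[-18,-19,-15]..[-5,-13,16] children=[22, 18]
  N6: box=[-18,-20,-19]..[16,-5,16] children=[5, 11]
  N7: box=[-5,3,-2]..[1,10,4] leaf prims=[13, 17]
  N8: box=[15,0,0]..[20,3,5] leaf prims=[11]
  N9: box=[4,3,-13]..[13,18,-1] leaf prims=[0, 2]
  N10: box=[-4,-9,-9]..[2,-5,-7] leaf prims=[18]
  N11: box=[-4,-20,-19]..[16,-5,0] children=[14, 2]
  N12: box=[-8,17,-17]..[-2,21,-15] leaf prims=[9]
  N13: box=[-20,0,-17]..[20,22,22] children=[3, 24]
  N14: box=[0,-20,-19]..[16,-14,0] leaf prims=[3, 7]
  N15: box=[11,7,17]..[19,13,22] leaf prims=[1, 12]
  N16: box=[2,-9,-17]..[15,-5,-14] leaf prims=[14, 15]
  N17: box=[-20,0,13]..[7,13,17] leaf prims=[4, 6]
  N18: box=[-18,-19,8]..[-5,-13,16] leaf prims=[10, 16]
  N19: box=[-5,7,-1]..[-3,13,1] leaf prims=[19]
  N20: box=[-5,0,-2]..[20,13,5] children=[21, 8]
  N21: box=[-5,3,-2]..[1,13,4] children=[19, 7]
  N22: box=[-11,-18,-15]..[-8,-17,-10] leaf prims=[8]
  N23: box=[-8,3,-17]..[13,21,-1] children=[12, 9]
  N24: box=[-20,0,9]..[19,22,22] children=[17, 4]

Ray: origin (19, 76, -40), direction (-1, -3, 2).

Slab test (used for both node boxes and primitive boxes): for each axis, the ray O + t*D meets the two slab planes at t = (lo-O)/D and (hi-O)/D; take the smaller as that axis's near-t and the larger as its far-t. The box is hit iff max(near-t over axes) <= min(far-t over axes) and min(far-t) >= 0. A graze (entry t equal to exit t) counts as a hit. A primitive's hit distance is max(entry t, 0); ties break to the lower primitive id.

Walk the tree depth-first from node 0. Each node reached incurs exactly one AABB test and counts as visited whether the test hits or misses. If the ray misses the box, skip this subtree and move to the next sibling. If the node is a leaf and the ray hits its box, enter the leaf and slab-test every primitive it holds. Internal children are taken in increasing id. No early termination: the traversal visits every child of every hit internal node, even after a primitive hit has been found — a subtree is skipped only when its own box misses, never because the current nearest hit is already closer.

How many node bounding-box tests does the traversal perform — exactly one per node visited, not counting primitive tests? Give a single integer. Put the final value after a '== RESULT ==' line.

Trace the traversal:
N0 x:[-1,39] y:[18,32] z:[21/2,31] -> hit [18,31], descend [6, 13]
  N6 x:[3,37] y:[27,32] z:[21/2,28] -> hit [27,28], descend [5, 11]
    N5 x:[24,37] y:[89/3,95/3] z:[25/2,28] -> miss, prune
    N11 x:[3,23] y:[27,32] z:[21/2,20] -> miss, prune
  N13 x:[-1,39] y:[18,76/3] z:[23/2,31] -> hit [18,76/3], descend [3, 24]
    N3 x:[-1,27] y:[55/3,76/3] z:[23/2,45/2] -> hit [55/3,45/2], descend [20, 23]
      N20 x:[-1,24] y:[21,76/3] z:[19,45/2] -> hit [21,45/2], descend [8, 21]
        N8 x:[-1,4] y:[73/3,76/3] z:[20,45/2] -> miss, prune
        N21 x:[18,24] y:[21,73/3] z:[19,22] -> hit [21,22], descend [7, 19]
          N7 x:[18,24] y:[22,73/3] z:[19,22] -> hit [22,22] leaf, test {P13@t=22, P17(miss)}
          N19 x:[22,24] y:[21,23] z:[39/2,41/2] -> miss, prune
      N23 x:[6,27] y:[55/3,73/3] z:[23/2,39/2] -> hit [55/3,39/2], descend [9, 12]
        N9 x:[6,15] y:[58/3,73/3] z:[27/2,39/2] -> miss, prune
        N12 x:[21,27] y:[55/3,59/3] z:[23/2,25/2] -> miss, prune
    N24 x:[0,39] y:[18,76/3] z:[49/2,31] -> hit [49/2,76/3], descend [4, 17]
      N4 x:[0,8] y:[18,23] z:[49/2,31] -> miss, prune
      N17 x:[12,39] y:[21,76/3] z:[53/2,57/2] -> miss, prune

Visited [0, 6, 5, 11, 13, 3, 20, 8, 21, 7, 19, 23, 9, 12, 24, 4, 17]. Tests: 17 box, 1 leaf. Nearest: P13.

== RESULT ==
17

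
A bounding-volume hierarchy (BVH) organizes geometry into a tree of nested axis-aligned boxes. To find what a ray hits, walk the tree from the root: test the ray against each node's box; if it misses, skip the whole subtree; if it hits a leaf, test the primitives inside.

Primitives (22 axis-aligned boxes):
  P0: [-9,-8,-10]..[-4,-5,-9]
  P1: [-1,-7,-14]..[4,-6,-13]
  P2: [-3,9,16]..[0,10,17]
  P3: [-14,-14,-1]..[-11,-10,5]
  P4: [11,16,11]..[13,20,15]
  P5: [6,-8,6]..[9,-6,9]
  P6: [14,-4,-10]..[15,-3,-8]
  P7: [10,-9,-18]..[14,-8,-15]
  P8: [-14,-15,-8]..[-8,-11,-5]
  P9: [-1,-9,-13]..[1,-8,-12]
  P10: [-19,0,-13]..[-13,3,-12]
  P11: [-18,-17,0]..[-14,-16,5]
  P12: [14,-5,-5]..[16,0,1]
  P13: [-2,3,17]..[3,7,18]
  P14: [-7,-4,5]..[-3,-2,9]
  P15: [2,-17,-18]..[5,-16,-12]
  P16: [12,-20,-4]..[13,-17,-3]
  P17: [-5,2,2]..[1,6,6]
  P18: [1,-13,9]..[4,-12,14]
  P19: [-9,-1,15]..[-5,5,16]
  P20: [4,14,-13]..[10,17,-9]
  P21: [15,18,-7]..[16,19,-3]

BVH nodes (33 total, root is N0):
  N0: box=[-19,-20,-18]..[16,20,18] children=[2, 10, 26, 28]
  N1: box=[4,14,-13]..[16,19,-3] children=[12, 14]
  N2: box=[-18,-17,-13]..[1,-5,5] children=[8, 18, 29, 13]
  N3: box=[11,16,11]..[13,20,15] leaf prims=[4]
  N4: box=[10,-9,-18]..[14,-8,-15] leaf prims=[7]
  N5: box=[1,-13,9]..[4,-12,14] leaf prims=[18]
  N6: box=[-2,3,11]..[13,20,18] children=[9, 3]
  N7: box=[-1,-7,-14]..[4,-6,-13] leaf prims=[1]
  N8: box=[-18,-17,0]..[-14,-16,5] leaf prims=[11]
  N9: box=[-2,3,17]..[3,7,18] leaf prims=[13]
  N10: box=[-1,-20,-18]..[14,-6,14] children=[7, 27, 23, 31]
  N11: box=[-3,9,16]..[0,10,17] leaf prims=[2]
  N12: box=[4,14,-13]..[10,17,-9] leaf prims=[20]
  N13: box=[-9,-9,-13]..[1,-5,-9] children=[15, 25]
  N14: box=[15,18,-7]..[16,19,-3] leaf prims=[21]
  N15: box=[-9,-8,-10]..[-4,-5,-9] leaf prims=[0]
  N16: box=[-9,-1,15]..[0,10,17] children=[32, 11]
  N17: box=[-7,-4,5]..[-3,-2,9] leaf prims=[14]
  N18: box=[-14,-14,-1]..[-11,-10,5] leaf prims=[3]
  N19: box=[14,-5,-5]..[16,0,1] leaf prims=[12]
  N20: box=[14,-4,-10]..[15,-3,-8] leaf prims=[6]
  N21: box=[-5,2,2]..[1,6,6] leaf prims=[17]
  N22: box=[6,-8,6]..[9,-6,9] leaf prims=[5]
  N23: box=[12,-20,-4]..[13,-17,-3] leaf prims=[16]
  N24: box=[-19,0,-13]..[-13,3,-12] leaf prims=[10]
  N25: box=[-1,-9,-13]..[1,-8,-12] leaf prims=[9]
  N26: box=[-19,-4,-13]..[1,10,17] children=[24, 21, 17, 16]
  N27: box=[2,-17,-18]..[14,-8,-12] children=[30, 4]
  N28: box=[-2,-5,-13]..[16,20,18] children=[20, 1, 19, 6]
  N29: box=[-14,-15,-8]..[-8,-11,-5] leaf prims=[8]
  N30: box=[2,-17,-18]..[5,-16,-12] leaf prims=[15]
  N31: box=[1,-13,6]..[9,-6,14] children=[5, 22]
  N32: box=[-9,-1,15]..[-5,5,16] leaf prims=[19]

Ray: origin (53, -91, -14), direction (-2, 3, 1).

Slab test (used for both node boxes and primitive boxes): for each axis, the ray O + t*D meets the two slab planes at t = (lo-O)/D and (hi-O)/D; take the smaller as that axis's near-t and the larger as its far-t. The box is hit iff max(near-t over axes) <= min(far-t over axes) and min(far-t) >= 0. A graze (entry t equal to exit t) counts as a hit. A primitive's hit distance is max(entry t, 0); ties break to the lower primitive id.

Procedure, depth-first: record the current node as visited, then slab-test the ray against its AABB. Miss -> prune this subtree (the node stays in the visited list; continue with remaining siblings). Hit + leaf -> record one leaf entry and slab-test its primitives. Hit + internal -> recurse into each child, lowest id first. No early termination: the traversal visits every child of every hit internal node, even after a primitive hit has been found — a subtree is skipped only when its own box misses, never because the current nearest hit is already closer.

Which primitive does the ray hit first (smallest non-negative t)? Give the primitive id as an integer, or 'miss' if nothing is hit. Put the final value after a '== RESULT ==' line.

Traverse from the root:
N0 x:[37/2,36] y:[71/3,37] z:[-4,32] -> hit [71/3,32], descend [2, 10, 26, 28]
  N2 x:[26,71/2] y:[74/3,86/3] z:[1,19] -> miss, prune
  N10 x:[39/2,27] y:[71/3,85/3] z:[-4,28] -> hit [71/3,27], descend [7, 23, 27, 31]
    N7 x:[49/2,27] y:[28,85/3] z:[0,1] -> miss, prune
    N23 x:[20,41/2] y:[71/3,74/3] z:[10,11] -> miss, prune
    N27 x:[39/2,51/2] y:[74/3,83/3] z:[-4,2] -> miss, prune
    N31 x:[22,26] y:[26,85/3] z:[20,28] -> hit [26,26], descend [5, 22]
      N5 x:[49/2,26] y:[26,79/3] z:[23,28] -> hit [26,26] leaf, test {P18@t=26}
      N22 x:[22,47/2] y:[83/3,85/3] z:[20,23] -> miss, prune
  N26 x:[26,36] y:[29,101/3] z:[1,31] -> hit [29,31], descend [16, 17, 21, 24]
    N16 x:[53/2,31] y:[30,101/3] z:[29,31] -> hit [30,31], descend [11, 32]
      N11 x:[53/2,28] y:[100/3,101/3] z:[30,31] -> miss, prune
      N32 x:[29,31] y:[30,32] z:[29,30] -> hit [30,30] leaf, test {P19@t=30}
    N17 x:[28,30] y:[29,89/3] z:[19,23] -> miss, prune
    N21 x:[26,29] y:[31,97/3] z:[16,20] -> miss, prune
    N24 x:[33,36] y:[91/3,94/3] z:[1,2] -> miss, prune
  N28 x:[37/2,55/2] y:[86/3,37] z:[1,32] -> miss, prune

Summary -> nodes [0, 2, 10, 7, 23, 27, 31, 5, 22, 26, 16, 11, 32, 17, 21, 24, 28]; box-tests=17; leaf-entries=2; first=P18

== RESULT ==
18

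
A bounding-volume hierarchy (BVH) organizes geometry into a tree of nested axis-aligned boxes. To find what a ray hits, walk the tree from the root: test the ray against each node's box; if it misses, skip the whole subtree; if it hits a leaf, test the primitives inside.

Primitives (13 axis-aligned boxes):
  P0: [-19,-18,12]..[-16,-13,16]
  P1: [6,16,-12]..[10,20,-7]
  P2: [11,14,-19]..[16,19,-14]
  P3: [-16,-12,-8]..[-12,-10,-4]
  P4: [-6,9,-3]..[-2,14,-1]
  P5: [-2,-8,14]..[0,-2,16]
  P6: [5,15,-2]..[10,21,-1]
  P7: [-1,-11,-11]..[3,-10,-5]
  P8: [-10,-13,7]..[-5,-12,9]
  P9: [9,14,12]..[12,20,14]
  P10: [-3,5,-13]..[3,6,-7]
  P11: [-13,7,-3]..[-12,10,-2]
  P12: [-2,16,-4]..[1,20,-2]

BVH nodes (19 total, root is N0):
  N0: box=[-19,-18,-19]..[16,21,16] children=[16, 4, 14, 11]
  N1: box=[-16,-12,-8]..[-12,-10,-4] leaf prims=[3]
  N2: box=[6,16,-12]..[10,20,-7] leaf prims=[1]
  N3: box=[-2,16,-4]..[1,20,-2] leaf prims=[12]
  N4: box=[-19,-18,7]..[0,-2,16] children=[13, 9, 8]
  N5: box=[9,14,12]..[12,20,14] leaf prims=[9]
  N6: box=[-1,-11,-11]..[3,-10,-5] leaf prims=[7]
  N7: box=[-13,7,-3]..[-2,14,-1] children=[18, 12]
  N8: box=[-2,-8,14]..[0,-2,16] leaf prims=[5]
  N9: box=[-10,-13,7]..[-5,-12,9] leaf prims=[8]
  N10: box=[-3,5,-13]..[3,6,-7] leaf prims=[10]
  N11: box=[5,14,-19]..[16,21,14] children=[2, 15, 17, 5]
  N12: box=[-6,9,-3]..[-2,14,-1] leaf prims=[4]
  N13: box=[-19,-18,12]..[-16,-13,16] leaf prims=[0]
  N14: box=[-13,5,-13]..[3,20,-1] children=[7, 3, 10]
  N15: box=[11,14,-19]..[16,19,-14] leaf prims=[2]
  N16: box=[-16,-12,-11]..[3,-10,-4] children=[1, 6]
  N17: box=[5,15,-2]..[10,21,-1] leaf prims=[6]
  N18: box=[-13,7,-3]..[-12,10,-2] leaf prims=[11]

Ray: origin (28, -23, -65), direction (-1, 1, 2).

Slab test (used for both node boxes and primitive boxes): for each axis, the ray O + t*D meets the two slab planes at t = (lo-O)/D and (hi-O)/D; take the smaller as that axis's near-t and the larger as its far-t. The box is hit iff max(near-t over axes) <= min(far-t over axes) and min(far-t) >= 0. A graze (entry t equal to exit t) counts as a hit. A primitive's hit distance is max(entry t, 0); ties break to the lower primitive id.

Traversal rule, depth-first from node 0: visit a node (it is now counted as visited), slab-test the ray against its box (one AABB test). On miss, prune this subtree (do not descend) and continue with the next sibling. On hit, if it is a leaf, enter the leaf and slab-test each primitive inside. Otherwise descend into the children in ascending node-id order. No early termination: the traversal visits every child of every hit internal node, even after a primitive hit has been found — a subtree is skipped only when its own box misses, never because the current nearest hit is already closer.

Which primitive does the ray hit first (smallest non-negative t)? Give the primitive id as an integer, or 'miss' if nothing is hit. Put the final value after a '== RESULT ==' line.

Trace the traversal:
N0 x:[12,47] y:[5,44] z:[23,81/2] -> hit [23,81/2], descend [4, 11, 14, 16]
  N4 x:[28,47] y:[5,21] z:[36,81/2] -> miss, prune
  N11 x:[12,23] y:[37,44] z:[23,79/2] -> miss, prune
  N14 x:[25,41] y:[28,43] z:[26,32] -> hit [28,32], descend [3, 7, 10]
    N3 x:[27,30] y:[39,43] z:[61/2,63/2] -> miss, prune
    N7 x:[30,41] y:[30,37] z:[31,32] -> hit [31,32], descend [12, 18]
      N12 x:[30,34] y:[32,37] z:[31,32] -> hit [32,32] leaf, test {P4@t=32}
      N18 x:[40,41] y:[30,33] z:[31,63/2] -> miss, prune
    N10 x:[25,31] y:[28,29] z:[26,29] -> hit [28,29] leaf, test {P10@t=28}
  N16 x:[25,44] y:[11,13] z:[27,61/2] -> miss, prune

Visited [0, 4, 11, 14, 3, 7, 12, 18, 10, 16]. Tests: 10 box, 2 leaf. Nearest: P10.

== RESULT ==
10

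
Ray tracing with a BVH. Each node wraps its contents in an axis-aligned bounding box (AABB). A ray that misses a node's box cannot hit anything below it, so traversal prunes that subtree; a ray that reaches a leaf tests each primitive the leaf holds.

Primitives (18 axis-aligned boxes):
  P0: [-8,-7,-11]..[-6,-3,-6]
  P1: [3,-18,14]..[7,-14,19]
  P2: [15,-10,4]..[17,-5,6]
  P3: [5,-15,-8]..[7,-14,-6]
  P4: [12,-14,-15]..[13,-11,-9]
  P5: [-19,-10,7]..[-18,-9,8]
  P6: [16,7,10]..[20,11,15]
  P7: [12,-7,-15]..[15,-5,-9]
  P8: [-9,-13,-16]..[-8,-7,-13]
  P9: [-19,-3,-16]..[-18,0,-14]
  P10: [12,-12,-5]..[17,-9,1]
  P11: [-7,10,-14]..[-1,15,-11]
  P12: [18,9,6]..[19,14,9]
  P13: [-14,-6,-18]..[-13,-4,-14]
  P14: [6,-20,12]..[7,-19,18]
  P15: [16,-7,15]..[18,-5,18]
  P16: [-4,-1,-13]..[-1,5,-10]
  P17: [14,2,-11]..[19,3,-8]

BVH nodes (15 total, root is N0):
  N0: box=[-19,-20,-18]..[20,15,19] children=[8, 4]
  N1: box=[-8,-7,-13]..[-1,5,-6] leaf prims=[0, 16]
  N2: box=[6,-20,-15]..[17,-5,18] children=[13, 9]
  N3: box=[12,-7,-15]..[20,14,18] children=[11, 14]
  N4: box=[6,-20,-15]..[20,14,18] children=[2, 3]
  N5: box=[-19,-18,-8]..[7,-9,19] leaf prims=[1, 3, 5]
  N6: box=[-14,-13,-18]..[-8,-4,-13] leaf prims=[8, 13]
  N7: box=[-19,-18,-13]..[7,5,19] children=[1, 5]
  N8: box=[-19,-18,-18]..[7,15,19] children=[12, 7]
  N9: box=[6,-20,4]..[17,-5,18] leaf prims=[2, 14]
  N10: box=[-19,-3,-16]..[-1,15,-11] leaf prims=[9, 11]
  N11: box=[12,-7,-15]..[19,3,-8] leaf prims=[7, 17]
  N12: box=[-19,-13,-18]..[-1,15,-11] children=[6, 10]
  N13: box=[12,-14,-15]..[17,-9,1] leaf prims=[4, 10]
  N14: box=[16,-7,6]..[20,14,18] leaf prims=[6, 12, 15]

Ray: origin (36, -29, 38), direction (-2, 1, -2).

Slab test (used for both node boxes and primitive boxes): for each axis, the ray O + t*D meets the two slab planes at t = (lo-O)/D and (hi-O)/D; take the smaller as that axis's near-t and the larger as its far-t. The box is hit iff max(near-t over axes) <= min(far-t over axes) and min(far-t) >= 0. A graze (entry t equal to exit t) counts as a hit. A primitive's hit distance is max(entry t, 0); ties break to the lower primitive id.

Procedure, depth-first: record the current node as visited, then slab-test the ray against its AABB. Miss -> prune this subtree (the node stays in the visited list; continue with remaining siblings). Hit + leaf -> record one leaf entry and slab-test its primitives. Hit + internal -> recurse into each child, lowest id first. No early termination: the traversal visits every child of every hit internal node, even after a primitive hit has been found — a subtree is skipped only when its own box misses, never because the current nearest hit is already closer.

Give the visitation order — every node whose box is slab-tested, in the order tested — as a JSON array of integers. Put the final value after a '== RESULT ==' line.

Walk:
N0 x:[8,55/2] y:[9,44] z:[19/2,28] -> hit [19/2,55/2], descend [4, 8]
  N4 x:[8,15] y:[9,43] z:[10,53/2] -> hit [10,15], descend [2, 3]
    N2 x:[19/2,15] y:[9,24] z:[10,53/2] -> hit [10,15], descend [9, 13]
      N9 x:[19/2,15] y:[9,24] z:[10,17] -> hit [10,15] leaf, test {P2(miss), P14(miss)}
      N13 x:[19/2,12] y:[15,20] z:[37/2,53/2] -> miss, prune
    N3 x:[8,12] y:[22,43] z:[10,53/2] -> miss, prune
  N8 x:[29/2,55/2] y:[11,44] z:[19/2,28] -> hit [29/2,55/2], descend [7, 12]
    N7 x:[29/2,55/2] y:[11,34] z:[19/2,51/2] -> hit [29/2,51/2], descend [1, 5]
      N1 x:[37/2,22] y:[22,34] z:[22,51/2] -> hit [22,22] leaf, test {P0@t=22, P16(miss)}
      N5 x:[29/2,55/2] y:[11,20] z:[19/2,23] -> hit [29/2,20] leaf, test {P1(miss), P3(miss), P5(miss)}
    N12 x:[37/2,55/2] y:[16,44] z:[49/2,28] -> hit [49/2,55/2], descend [6, 10]
      N6 x:[22,25] y:[16,25] z:[51/2,28] -> miss, prune
      N10 x:[37/2,55/2] y:[26,44] z:[49/2,27] -> hit [26,27] leaf, test {P9@t=27, P11(miss)}

Visited [0, 4, 2, 9, 13, 3, 8, 7, 1, 5, 12, 6, 10]. Tests: 13 box, 4 leaf. Nearest: P0.

== RESULT ==
[0, 4, 2, 9, 13, 3, 8, 7, 1, 5, 12, 6, 10]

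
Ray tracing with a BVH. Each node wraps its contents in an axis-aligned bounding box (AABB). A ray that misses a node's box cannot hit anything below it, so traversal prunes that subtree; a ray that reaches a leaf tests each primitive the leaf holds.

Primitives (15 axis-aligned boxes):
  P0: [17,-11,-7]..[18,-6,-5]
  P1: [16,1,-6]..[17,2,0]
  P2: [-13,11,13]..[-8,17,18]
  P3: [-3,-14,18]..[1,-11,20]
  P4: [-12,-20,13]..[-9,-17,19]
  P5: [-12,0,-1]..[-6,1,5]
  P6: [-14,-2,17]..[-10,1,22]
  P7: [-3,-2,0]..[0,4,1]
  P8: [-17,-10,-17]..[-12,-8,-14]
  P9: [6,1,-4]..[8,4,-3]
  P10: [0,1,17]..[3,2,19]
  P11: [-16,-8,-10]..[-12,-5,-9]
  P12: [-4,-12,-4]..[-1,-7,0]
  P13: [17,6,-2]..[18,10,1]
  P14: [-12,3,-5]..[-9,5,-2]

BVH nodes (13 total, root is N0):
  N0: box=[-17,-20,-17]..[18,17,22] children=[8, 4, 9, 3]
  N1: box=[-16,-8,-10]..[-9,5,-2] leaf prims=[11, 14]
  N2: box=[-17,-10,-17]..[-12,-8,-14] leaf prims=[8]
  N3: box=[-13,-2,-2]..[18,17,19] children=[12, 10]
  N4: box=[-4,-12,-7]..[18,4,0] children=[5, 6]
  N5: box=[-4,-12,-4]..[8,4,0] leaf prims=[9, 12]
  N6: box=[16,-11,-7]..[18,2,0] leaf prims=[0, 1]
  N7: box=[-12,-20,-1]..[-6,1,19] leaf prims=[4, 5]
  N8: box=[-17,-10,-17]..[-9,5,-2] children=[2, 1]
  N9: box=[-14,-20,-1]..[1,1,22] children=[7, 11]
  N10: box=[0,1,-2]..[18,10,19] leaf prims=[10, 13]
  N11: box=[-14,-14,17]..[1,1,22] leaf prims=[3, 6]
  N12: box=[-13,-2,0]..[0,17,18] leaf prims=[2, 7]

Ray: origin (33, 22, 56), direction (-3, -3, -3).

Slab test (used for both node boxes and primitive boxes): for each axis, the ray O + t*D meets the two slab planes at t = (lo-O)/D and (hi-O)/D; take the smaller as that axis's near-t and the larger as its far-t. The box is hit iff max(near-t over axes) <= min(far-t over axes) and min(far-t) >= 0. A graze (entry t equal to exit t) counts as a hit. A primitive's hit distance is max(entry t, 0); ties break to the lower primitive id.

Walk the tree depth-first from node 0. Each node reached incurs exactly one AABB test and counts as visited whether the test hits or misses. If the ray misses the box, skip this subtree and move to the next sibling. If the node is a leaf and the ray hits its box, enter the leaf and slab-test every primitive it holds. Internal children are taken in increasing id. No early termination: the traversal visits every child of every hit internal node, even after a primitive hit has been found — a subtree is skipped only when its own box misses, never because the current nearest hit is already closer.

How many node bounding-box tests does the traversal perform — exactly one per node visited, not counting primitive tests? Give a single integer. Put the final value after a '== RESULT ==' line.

Traverse from the root:
N0 x:[5,50/3] y:[5/3,14] z:[34/3,73/3] -> hit [34/3,14], descend [3, 4, 8, 9]
  N3 x:[5,46/3] y:[5/3,8] z:[37/3,58/3] -> miss, prune
  N4 x:[5,37/3] y:[6,34/3] z:[56/3,21] -> miss, prune
  N8 x:[14,50/3] y:[17/3,32/3] z:[58/3,73/3] -> miss, prune
  N9 x:[32/3,47/3] y:[7,14] z:[34/3,19] -> hit [34/3,14], descend [7, 11]
    N7 x:[13,15] y:[7,14] z:[37/3,19] -> hit [13,14] leaf, test {P4@t=14, P5(miss)}
    N11 x:[32/3,47/3] y:[7,12] z:[34/3,13] -> hit [34/3,12] leaf, test {P3@t=12, P6(miss)}

Visited [0, 3, 4, 8, 9, 7, 11]. Tests: 7 box, 2 leaf. Nearest: P3.

== RESULT ==
7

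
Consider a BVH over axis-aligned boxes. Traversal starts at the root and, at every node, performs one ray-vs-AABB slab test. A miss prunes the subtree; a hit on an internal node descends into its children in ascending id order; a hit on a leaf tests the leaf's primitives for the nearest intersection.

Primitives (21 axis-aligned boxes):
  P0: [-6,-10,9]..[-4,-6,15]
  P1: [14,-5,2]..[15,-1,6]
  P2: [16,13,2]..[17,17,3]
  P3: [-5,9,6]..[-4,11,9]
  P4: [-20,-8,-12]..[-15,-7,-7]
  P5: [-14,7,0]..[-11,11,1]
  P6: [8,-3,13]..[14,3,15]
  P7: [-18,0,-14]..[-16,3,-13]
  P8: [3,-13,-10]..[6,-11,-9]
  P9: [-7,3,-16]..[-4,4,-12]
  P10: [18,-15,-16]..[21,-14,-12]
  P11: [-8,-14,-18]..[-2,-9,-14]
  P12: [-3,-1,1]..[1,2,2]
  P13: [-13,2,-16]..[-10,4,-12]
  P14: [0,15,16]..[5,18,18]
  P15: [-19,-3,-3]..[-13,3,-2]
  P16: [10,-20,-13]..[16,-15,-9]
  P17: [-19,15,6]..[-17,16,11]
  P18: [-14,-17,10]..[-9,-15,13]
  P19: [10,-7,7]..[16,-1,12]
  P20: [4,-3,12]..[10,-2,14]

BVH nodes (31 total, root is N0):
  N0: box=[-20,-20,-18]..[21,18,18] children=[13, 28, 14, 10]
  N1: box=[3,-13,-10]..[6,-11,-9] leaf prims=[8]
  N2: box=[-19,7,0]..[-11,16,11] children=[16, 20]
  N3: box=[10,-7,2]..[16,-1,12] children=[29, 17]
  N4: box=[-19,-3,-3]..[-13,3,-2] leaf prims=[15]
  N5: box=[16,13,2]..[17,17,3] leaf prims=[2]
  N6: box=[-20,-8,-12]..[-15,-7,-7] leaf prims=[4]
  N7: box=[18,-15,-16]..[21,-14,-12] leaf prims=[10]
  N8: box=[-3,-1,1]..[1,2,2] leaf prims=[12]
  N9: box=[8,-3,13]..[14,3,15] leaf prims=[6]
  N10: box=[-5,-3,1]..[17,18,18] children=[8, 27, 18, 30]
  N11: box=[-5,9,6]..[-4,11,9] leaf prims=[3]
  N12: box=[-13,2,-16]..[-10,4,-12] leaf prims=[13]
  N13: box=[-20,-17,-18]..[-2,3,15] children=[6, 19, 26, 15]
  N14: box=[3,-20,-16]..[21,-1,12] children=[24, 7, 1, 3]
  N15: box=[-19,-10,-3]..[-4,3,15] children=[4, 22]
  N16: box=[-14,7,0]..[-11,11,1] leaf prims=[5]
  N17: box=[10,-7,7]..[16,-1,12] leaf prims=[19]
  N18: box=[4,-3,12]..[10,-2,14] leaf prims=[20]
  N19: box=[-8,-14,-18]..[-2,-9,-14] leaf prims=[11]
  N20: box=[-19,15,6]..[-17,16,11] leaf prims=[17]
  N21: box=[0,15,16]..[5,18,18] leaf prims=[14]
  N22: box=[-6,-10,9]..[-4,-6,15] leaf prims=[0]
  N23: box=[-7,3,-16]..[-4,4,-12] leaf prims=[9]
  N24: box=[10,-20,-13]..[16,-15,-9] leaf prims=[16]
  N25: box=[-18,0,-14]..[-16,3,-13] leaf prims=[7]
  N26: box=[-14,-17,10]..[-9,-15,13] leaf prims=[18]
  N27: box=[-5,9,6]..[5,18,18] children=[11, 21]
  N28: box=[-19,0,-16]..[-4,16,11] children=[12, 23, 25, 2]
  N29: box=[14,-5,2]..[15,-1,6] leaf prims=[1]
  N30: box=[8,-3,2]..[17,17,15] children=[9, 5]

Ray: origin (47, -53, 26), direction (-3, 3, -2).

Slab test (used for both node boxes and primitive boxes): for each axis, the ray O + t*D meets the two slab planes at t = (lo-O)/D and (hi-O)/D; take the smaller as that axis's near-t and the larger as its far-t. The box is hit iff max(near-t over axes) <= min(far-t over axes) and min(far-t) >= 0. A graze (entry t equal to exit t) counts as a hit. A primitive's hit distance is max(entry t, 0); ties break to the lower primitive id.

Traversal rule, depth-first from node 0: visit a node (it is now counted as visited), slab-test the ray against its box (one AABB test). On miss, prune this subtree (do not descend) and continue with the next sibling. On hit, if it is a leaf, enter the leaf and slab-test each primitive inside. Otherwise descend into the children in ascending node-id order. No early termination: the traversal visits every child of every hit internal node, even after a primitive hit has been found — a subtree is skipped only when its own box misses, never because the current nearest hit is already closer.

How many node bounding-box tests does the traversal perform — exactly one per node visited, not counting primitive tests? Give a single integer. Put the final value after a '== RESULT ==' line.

Walk:
N0 x:[26/3,67/3] y:[11,71/3] z:[4,22] -> hit [11,22], descend [10, 13, 14, 28]
  N10 x:[10,52/3] y:[50/3,71/3] z:[4,25/2] -> miss, prune
  N13 x:[49/3,67/3] y:[12,56/3] z:[11/2,22] -> hit [49/3,56/3], descend [6, 15, 19, 26]
    N6 x:[62/3,67/3] y:[15,46/3] z:[33/2,19] -> miss, prune
    N15 x:[17,22] y:[43/3,56/3] z:[11/2,29/2] -> miss, prune
    N19 x:[49/3,55/3] y:[13,44/3] z:[20,22] -> miss, prune
    N26 x:[56/3,61/3] y:[12,38/3] z:[13/2,8] -> miss, prune
  N14 x:[26/3,44/3] y:[11,52/3] z:[7,21] -> hit [11,44/3], descend [1, 3, 7, 24]
    N1 x:[41/3,44/3] y:[40/3,14] z:[35/2,18] -> miss, prune
    N3 x:[31/3,37/3] y:[46/3,52/3] z:[7,12] -> miss, prune
    N7 x:[26/3,29/3] y:[38/3,13] z:[19,21] -> miss, prune
    N24 x:[31/3,37/3] y:[11,38/3] z:[35/2,39/2] -> miss, prune
  N28 x:[17,22] y:[53/3,23] z:[15/2,21] -> hit [53/3,21], descend [2, 12, 23, 25]
    N2 x:[58/3,22] y:[20,23] z:[15/2,13] -> miss, prune
    N12 x:[19,20] y:[55/3,19] z:[19,21] -> hit [19,19] leaf, test {P13@t=19}
    N23 x:[17,18] y:[56/3,19] z:[19,21] -> miss, prune
    N25 x:[21,65/3] y:[53/3,56/3] z:[39/2,20] -> miss, prune

order=[0, 10, 13, 6, 15, 19, 26, 14, 1, 3, 7, 24, 28, 2, 12, 23, 25]  |boxes|=17  |leaves|=1  hit=P13

== RESULT ==
17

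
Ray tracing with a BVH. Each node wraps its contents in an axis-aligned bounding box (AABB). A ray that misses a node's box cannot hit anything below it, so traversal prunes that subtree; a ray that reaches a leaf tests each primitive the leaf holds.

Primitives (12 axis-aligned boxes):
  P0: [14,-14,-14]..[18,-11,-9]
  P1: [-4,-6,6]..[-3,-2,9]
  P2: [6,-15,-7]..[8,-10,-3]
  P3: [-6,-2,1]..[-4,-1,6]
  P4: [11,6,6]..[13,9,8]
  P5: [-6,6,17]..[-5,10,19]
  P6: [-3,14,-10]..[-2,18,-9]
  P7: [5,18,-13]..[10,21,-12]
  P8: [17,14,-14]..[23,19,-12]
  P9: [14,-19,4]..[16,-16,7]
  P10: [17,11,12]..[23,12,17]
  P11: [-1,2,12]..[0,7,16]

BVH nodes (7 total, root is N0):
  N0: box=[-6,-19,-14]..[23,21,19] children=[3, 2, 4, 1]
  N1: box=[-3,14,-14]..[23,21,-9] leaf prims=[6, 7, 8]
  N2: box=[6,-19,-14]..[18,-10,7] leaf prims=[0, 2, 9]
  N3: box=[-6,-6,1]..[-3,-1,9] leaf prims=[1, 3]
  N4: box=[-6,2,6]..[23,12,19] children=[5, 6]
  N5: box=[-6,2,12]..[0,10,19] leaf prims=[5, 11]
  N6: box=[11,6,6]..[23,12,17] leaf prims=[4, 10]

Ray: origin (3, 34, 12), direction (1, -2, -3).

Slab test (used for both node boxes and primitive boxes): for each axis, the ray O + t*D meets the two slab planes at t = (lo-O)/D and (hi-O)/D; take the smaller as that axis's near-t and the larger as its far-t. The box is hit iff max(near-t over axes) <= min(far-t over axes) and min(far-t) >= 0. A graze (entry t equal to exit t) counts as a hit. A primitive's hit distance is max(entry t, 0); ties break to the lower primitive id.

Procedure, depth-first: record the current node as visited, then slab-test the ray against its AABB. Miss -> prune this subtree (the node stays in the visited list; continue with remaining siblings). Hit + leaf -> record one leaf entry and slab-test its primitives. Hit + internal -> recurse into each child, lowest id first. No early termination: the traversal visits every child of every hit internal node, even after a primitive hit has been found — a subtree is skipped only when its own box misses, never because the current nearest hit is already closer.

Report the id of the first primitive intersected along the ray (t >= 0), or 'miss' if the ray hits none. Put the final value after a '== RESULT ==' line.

Traverse from the root:
N0 x:[-9,20] y:[13/2,53/2] z:[-7/3,26/3] -> hit [13/2,26/3], descend [1, 2, 3, 4]
  N1 x:[-6,20] y:[13/2,10] z:[7,26/3] -> hit [7,26/3] leaf, test {P6(miss), P7(miss), P8(miss)}
  N2 x:[3,15] y:[22,53/2] z:[5/3,26/3] -> miss, prune
  N3 x:[-9,-6] y:[35/2,20] z:[1,11/3] -> miss, prune
  N4 x:[-9,20] y:[11,16] z:[-7/3,2] -> miss, prune

order=[0, 1, 2, 3, 4]  |boxes|=5  |leaves|=1  hit=miss

== RESULT ==
miss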